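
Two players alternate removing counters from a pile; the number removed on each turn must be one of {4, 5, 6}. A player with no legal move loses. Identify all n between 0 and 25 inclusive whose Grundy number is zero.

n :  0  1  2  3  4  5  6  7  8  9 10 11 12 13 14 15 16 17 18 19 20 21 22 23 24 25
G :  0  0  0  0  1  1  1  1  2  2  0  0  0  0  1  1  1  1  2  2  0  0  0  0  1  1
P-positions are exactly the n with G(n) = 0.

0, 1, 2, 3, 10, 11, 12, 13, 20, 21, 22, 23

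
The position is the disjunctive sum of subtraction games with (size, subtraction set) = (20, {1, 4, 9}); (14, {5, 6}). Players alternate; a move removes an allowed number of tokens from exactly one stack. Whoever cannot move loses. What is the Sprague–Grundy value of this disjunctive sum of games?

0

Stack A, S = {1, 4, 9}:
n :  0  1  2  3  4  5  6  7  8  9 10 11 12 13 14 15 16 17 18 19 20
G :  0  1  0  1  2  0  1  0  1  2  0  1  0  1  2  0  1  0  1  2  0
G_A(20) = 0.
Stack B, S = {5, 6}:
n :  0  1  2  3  4  5  6  7  8  9 10 11 12 13 14
G :  0  0  0  0  0  1  1  1  1  1  2  0  0  0  0
G_B(14) = 0.
Combined Grundy value = 0 ⊕ 0 = 0.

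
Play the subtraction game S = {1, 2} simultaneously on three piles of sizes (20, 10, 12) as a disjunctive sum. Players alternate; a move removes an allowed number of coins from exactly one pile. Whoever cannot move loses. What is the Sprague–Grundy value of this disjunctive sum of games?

All piles use S = {1, 2}:
G(0) = 0
G(1) = mex{0} = 1
G(2) = mex{1,0} = 2
G(3) = mex{2,1} = 0
G(4) = mex{0,2} = 1
G(5) = mex{1,0} = 2
G(6) = mex{2,1} = 0
G(7) = mex{0,2} = 1
G(8) = mex{1,0} = 2
G(9) = mex{2,1} = 0
G(10) = mex{0,2} = 1
G(11) = mex{1,0} = 2
G(12) = mex{2,1} = 0
G(13) = mex{0,2} = 1
G(14) = mex{1,0} = 2
G(15) = mex{2,1} = 0
G(16) = mex{0,2} = 1
G(17) = mex{1,0} = 2
G(18) = mex{2,1} = 0
G(19) = mex{0,2} = 1
G(20) = mex{1,0} = 2
Pile A: G(20) = 2.
Pile B: G(10) = 1.
Pile C: G(12) = 0.
Combined Grundy value = 2 ⊕ 1 ⊕ 0 = 3.

3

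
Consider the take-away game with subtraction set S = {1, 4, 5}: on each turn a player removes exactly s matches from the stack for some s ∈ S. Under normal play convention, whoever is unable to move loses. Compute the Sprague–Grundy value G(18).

G(0) = 0
G(1) = mex{0} = 1
G(2) = mex{1} = 0
G(3) = mex{0} = 1
G(4) = mex{1,0} = 2
G(5) = mex{2,1,0} = 3
G(6) = mex{3,0,1} = 2
G(7) = mex{2,1,0} = 3
G(8) = mex{3,2,1} = 0
G(9) = mex{0,3,2} = 1
G(10) = mex{1,2,3} = 0
G(11) = mex{0,3,2} = 1
G(12) = mex{1,0,3} = 2
G(13) = mex{2,1,0} = 3
G(14) = mex{3,0,1} = 2
G(15) = mex{2,1,0} = 3
G(16) = mex{3,2,1} = 0
G(17) = mex{0,3,2} = 1
G(18) = mex{1,2,3} = 0

0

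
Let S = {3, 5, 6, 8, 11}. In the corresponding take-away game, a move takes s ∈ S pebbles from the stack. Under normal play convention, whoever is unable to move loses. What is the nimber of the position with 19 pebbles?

1

G(0) = 0
G(1) = mex{} = 0
G(2) = mex{} = 0
G(3) = mex{0} = 1
G(4) = mex{0} = 1
G(5) = mex{0,0} = 1
G(6) = mex{1,0,0} = 2
G(7) = mex{1,0,0} = 2
G(8) = mex{1,1,0,0} = 2
G(9) = mex{2,1,1,0} = 3
G(10) = mex{2,1,1,0} = 3
G(11) = mex{2,2,1,1,0} = 3
G(12) = mex{3,2,2,1,0} = 4
G(13) = mex{3,2,2,1,0} = 4
G(14) = mex{3,3,2,2,1} = 0
G(15) = mex{4,3,3,2,1} = 0
G(16) = mex{4,3,3,2,1} = 0
G(17) = mex{0,4,3,3,2} = 1
G(18) = mex{0,4,4,3,2} = 1
G(19) = mex{0,0,4,3,2} = 1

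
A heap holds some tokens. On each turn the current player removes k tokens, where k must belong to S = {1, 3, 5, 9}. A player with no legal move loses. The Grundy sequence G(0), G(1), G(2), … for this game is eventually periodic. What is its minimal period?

2

G(0) = 0
G(1) = mex{0} = 1
G(2) = mex{1} = 0
G(3) = mex{0,0} = 1
G(4) = mex{1,1} = 0
G(5) = mex{0,0,0} = 1
G(6) = mex{1,1,1} = 0
G(7) = mex{0,0,0} = 1
G(8) = mex{1,1,1} = 0
G(9) = mex{0,0,0,0} = 1
G(10) = mex{1,1,1,1} = 0
G(11) = mex{0,0,0,0} = 1
G(12) = mex{1,1,1,1} = 0
G(13) = mex{0,0,0,0} = 1
G(14) = mex{1,1,1,1} = 0
G(n+2) = G(n) holds for n = 0,…,8 (a full window of length max(S) = 9), so the sequence is purely periodic with period 2.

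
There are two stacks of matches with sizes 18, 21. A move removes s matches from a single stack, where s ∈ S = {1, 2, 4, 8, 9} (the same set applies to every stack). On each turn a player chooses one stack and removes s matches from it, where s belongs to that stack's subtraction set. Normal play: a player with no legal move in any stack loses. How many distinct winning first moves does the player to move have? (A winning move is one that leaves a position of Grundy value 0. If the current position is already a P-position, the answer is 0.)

0

All stacks use S = {1, 2, 4, 8, 9}:
G(0) = 0
G(1) = mex{0} = 1
G(2) = mex{1,0} = 2
G(3) = mex{2,1} = 0
G(4) = mex{0,2,0} = 1
G(5) = mex{1,0,1} = 2
G(6) = mex{2,1,2} = 0
G(7) = mex{0,2,0} = 1
G(8) = mex{1,0,1,0} = 2
G(9) = mex{2,1,2,1,0} = 3
G(10) = mex{3,2,0,2,1} = 4
G(11) = mex{4,3,1,0,2} = 5
G(12) = mex{5,4,2,1,0} = 3
G(13) = mex{3,5,3,2,1} = 0
G(14) = mex{0,3,4,0,2} = 1
G(15) = mex{1,0,5,1,0} = 2
G(16) = mex{2,1,3,2,1} = 0
G(17) = mex{0,2,0,3,2} = 1
G(18) = mex{1,0,1,4,3} = 2
G(19) = mex{2,1,2,5,4} = 0
G(20) = mex{0,2,0,3,5} = 1
G(21) = mex{1,0,1,0,3} = 2
Stack A: G(18) = 2.
Stack B: G(21) = 2.
Combined Grundy value = 2 ⊕ 2 = 0.
A winning move leaves total XOR = 0, i.e. changes one component's Grundy value g to g ⊕ X where X is the current total.
Stack A: target g' = 2⊕0 = 2, but every legal move changes the Grundy value (mex property), so 0 moves.
Stack B: target g' = 2⊕0 = 2, but every legal move changes the Grundy value (mex property), so 0 moves.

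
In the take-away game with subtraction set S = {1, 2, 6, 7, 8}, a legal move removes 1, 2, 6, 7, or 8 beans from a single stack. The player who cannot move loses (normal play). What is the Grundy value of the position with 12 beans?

0

G(0) = 0
G(1) = mex{0} = 1
G(2) = mex{1,0} = 2
G(3) = mex{2,1} = 0
G(4) = mex{0,2} = 1
G(5) = mex{1,0} = 2
G(6) = mex{2,1,0} = 3
G(7) = mex{3,2,1,0} = 4
G(8) = mex{4,3,2,1,0} = 5
G(9) = mex{5,4,0,2,1} = 3
G(10) = mex{3,5,1,0,2} = 4
G(11) = mex{4,3,2,1,0} = 5
G(12) = mex{5,4,3,2,1} = 0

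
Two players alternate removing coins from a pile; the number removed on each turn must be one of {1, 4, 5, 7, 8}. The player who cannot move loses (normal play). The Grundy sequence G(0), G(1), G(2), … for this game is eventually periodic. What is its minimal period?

11

G(0) = 0
G(1) = mex{0} = 1
G(2) = mex{1} = 0
G(3) = mex{0} = 1
G(4) = mex{1,0} = 2
G(5) = mex{2,1,0} = 3
G(6) = mex{3,0,1} = 2
G(7) = mex{2,1,0,0} = 3
G(8) = mex{3,2,1,1,0} = 4
G(9) = mex{4,3,2,0,1} = 5
G(10) = mex{5,2,3,1,0} = 4
G(11) = mex{4,3,2,2,1} = 0
G(12) = mex{0,4,3,3,2} = 1
G(13) = mex{1,5,4,2,3} = 0
G(14) = mex{0,4,5,3,2} = 1
G(15) = mex{1,0,4,4,3} = 2
G(16) = mex{2,1,0,5,4} = 3
G(17) = mex{3,0,1,4,5} = 2
G(18) = mex{2,1,0,0,4} = 3
G(19) = mex{3,2,1,1,0} = 4
G(20) = mex{4,3,2,0,1} = 5
G(21) = mex{5,2,3,1,0} = 4
G(22) = mex{4,3,2,2,1} = 0
G(23) = mex{0,4,3,3,2} = 1
G(n+11) = G(n) holds for n = 0,…,7 (a full window of length max(S) = 8), so the sequence is purely periodic with period 11.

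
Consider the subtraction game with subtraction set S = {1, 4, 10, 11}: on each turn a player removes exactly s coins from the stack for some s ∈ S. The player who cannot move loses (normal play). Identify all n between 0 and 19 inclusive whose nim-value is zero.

0, 2, 5, 7, 14, 19

G(0) = 0
G(1) = mex{0} = 1
G(2) = mex{1} = 0
G(3) = mex{0} = 1
G(4) = mex{1,0} = 2
G(5) = mex{2,1} = 0
G(6) = mex{0,0} = 1
G(7) = mex{1,1} = 0
G(8) = mex{0,2} = 1
G(9) = mex{1,0} = 2
G(10) = mex{2,1,0} = 3
G(11) = mex{3,0,1,0} = 2
G(12) = mex{2,1,0,1} = 3
G(13) = mex{3,2,1,0} = 4
G(14) = mex{4,3,2,1} = 0
G(15) = mex{0,2,0,2} = 1
G(16) = mex{1,3,1,0} = 2
G(17) = mex{2,4,0,1} = 3
G(18) = mex{3,0,1,0} = 2
G(19) = mex{2,1,2,1} = 0
P-positions are exactly the n with G(n) = 0.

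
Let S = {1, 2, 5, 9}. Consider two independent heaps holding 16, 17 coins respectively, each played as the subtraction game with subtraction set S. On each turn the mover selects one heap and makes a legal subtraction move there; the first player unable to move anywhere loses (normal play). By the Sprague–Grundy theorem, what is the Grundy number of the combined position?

1

All heaps use S = {1, 2, 5, 9}:
G(0) = 0
G(1) = mex{0} = 1
G(2) = mex{1,0} = 2
G(3) = mex{2,1} = 0
G(4) = mex{0,2} = 1
G(5) = mex{1,0,0} = 2
G(6) = mex{2,1,1} = 0
G(7) = mex{0,2,2} = 1
G(8) = mex{1,0,0} = 2
G(9) = mex{2,1,1,0} = 3
G(10) = mex{3,2,2,1} = 0
G(11) = mex{0,3,0,2} = 1
G(12) = mex{1,0,1,0} = 2
G(13) = mex{2,1,2,1} = 0
G(14) = mex{0,2,3,2} = 1
G(15) = mex{1,0,0,0} = 2
G(16) = mex{2,1,1,1} = 0
G(17) = mex{0,2,2,2} = 1
Heap A: G(16) = 0.
Heap B: G(17) = 1.
Combined Grundy value = 0 ⊕ 1 = 1.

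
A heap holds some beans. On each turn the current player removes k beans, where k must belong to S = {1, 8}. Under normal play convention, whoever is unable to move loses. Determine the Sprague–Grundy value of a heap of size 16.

n :  0  1  2  3  4  5  6  7  8  9 10 11 12 13 14 15 16
G :  0  1  0  1  0  1  0  1  2  0  1  0  1  0  1  0  1

1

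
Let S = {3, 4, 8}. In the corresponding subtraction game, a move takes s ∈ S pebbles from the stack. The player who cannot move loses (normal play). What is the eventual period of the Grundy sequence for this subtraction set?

12

n :  0  1  2  3  4  5  6  7  8  9 10 11 12 13 14 15 16 17 18 19 20 21 22 23 24 25
G :  0  0  0  1  1  1  2  0  2  3  1  3  0  0  0  1  1  1  2  0  2  3  1  3  0  0
G(n+12) = G(n) holds for n = 0,…,7 (a full window of length max(S) = 8), so the sequence is purely periodic with period 12.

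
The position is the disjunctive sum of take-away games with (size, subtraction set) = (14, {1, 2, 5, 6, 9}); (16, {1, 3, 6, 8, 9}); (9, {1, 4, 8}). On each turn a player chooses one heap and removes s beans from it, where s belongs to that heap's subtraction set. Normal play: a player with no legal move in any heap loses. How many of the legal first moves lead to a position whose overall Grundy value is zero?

Heap A, S = {1, 2, 5, 6, 9}:
G(0) = 0
G(1) = mex{0} = 1
G(2) = mex{1,0} = 2
G(3) = mex{2,1} = 0
G(4) = mex{0,2} = 1
G(5) = mex{1,0,0} = 2
G(6) = mex{2,1,1,0} = 3
G(7) = mex{3,2,2,1} = 0
G(8) = mex{0,3,0,2} = 1
G(9) = mex{1,0,1,0,0} = 2
G(10) = mex{2,1,2,1,1} = 0
G(11) = mex{0,2,3,2,2} = 1
G(12) = mex{1,0,0,3,0} = 2
G(13) = mex{2,1,1,0,1} = 3
G(14) = mex{3,2,2,1,2} = 0
G_A(14) = 0.
Heap B, S = {1, 3, 6, 8, 9}:
n :  0  1  2  3  4  5  6  7  8  9 10 11 12 13 14 15 16
G :  0  1  0  1  0  1  2  3  2  3  2  3  4  5  0  1  0
G_B(16) = 0.
Heap C, S = {1, 4, 8}:
G(0) = 0
G(1) = mex{0} = 1
G(2) = mex{1} = 0
G(3) = mex{0} = 1
G(4) = mex{1,0} = 2
G(5) = mex{2,1} = 0
G(6) = mex{0,0} = 1
G(7) = mex{1,1} = 0
G(8) = mex{0,2,0} = 1
G(9) = mex{1,0,1} = 2
G_C(9) = 2.
Combined Grundy value = 0 ⊕ 0 ⊕ 2 = 2.
A winning move leaves total XOR = 0, i.e. changes one component's Grundy value g to g ⊕ X where X is the current total.
Heap A: need g' = 0⊕2 = 2. Options: 14−1→G=3, 14−2→G=2, 14−5→G=2, 14−6→G=1, 14−9→G=2. Hits: 3.
Heap B: need g' = 0⊕2 = 2. Options: 16−1→G=1, 16−3→G=5, 16−6→G=2, 16−8→G=2, 16−9→G=3. Hits: 2.
Heap C: need g' = 2⊕2 = 0. Options: 9−1→G=1, 9−4→G=0, 9−8→G=1. Hits: 1.

6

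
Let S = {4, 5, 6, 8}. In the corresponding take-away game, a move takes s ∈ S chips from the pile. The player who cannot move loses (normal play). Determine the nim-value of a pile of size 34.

n :  0  1  2  3  4  5  6  7  8  9 10 11 12 13 14 15 16 17 18 19 20 21 22 23 24 25 26 27 28 29 30 31 32 33 34
G :  0  0  0  0  1  1  1  1  2  2  2  2  0  0  0  0  1  1  1  1  2  2  2  2  0  0  0  0  1  1  1  1  2  2  2

2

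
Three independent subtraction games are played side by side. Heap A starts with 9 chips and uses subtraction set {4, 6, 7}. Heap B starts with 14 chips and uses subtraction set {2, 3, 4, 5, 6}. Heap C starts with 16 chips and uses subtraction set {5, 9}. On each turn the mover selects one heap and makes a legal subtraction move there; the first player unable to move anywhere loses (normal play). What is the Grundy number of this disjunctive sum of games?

1

Heap A, S = {4, 6, 7}:
n : 0 1 2 3 4 5 6 7 8 9
G : 0 0 0 0 1 1 1 1 2 2
G_A(9) = 2.
Heap B, S = {2, 3, 4, 5, 6}:
n :  0  1  2  3  4  5  6  7  8  9 10 11 12 13 14
G :  0  0  1  1  2  2  3  3  0  0  1  1  2  2  3
G_B(14) = 3.
Heap C, S = {5, 9}:
G(0) = 0
G(1) = mex{} = 0
G(2) = mex{} = 0
G(3) = mex{} = 0
G(4) = mex{} = 0
G(5) = mex{0} = 1
G(6) = mex{0} = 1
G(7) = mex{0} = 1
G(8) = mex{0} = 1
G(9) = mex{0,0} = 1
G(10) = mex{1,0} = 2
G(11) = mex{1,0} = 2
G(12) = mex{1,0} = 2
G(13) = mex{1,0} = 2
G(14) = mex{1,1} = 0
G(15) = mex{2,1} = 0
G(16) = mex{2,1} = 0
G_C(16) = 0.
Combined Grundy value = 2 ⊕ 3 ⊕ 0 = 1.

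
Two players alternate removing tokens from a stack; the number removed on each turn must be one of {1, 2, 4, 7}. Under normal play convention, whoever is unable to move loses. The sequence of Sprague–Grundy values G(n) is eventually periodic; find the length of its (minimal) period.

3

G(0) = 0
G(1) = mex{0} = 1
G(2) = mex{1,0} = 2
G(3) = mex{2,1} = 0
G(4) = mex{0,2,0} = 1
G(5) = mex{1,0,1} = 2
G(6) = mex{2,1,2} = 0
G(7) = mex{0,2,0,0} = 1
G(8) = mex{1,0,1,1} = 2
G(9) = mex{2,1,2,2} = 0
G(10) = mex{0,2,0,0} = 1
G(11) = mex{1,0,1,1} = 2
G(12) = mex{2,1,2,2} = 0
G(13) = mex{0,2,0,0} = 1
G(14) = mex{1,0,1,1} = 2
G(n+3) = G(n) holds for n = 0,…,6 (a full window of length max(S) = 7), so the sequence is purely periodic with period 3.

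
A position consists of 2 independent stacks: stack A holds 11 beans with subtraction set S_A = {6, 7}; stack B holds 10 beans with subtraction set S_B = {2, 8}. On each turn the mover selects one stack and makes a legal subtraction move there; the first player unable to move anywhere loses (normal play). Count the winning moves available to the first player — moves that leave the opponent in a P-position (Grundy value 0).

Stack A, S = {6, 7}:
n :  0  1  2  3  4  5  6  7  8  9 10 11
G :  0  0  0  0  0  0  1  1  1  1  1  1
G_A(11) = 1.
Stack B, S = {2, 8}:
G(0) = 0
G(1) = mex{} = 0
G(2) = mex{0} = 1
G(3) = mex{0} = 1
G(4) = mex{1} = 0
G(5) = mex{1} = 0
G(6) = mex{0} = 1
G(7) = mex{0} = 1
G(8) = mex{1,0} = 2
G(9) = mex{1,0} = 2
G(10) = mex{2,1} = 0
G_B(10) = 0.
Combined Grundy value = 1 ⊕ 0 = 1.
A winning move leaves total XOR = 0, i.e. changes one component's Grundy value g to g ⊕ X where X is the current total.
Stack A: need g' = 1⊕1 = 0. Options: 11−6→G=0, 11−7→G=0. Hits: 2.
Stack B: need g' = 0⊕1 = 1. Options: 10−2→G=2, 10−8→G=1. Hits: 1.

3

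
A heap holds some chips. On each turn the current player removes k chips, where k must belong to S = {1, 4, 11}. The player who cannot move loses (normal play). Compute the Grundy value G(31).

G(0) = 0
G(1) = mex{0} = 1
G(2) = mex{1} = 0
G(3) = mex{0} = 1
G(4) = mex{1,0} = 2
G(5) = mex{2,1} = 0
G(6) = mex{0,0} = 1
G(7) = mex{1,1} = 0
G(8) = mex{0,2} = 1
G(9) = mex{1,0} = 2
G(10) = mex{2,1} = 0
G(11) = mex{0,0,0} = 1
G(12) = mex{1,1,1} = 0
G(13) = mex{0,2,0} = 1
G(14) = mex{1,0,1} = 2
G(15) = mex{2,1,2} = 0
G(16) = mex{0,0,0} = 1
G(17) = mex{1,1,1} = 0
G(18) = mex{0,2,0} = 1
G(19) = mex{1,0,1} = 2
G(20) = mex{2,1,2} = 0
G(21) = mex{0,0,0} = 1
G(22) = mex{1,1,1} = 0
G(23) = mex{0,2,0} = 1
G(24) = mex{1,0,1} = 2
G(25) = mex{2,1,2} = 0
G(26) = mex{0,0,0} = 1
G(27) = mex{1,1,1} = 0
G(28) = mex{0,2,0} = 1
G(29) = mex{1,0,1} = 2
G(30) = mex{2,1,2} = 0
G(31) = mex{0,0,0} = 1

1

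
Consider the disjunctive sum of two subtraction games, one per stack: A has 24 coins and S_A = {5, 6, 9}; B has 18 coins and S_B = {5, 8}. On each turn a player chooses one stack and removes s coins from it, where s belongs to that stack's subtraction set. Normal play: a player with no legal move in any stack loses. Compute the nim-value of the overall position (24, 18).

3

Stack A, S = {5, 6, 9}:
n :  0  1  2  3  4  5  6  7  8  9 10 11 12 13 14 15 16 17 18 19 20 21 22 23 24
G :  0  0  0  0  0  1  1  1  1  1  2  2  2  2  0  0  0  0  0  1  1  1  1  1  2
G_A(24) = 2.
Stack B, S = {5, 8}:
G(0) = 0
G(1) = mex{} = 0
G(2) = mex{} = 0
G(3) = mex{} = 0
G(4) = mex{} = 0
G(5) = mex{0} = 1
G(6) = mex{0} = 1
G(7) = mex{0} = 1
G(8) = mex{0,0} = 1
G(9) = mex{0,0} = 1
G(10) = mex{1,0} = 2
G(11) = mex{1,0} = 2
G(12) = mex{1,0} = 2
G(13) = mex{1,1} = 0
G(14) = mex{1,1} = 0
G(15) = mex{2,1} = 0
G(16) = mex{2,1} = 0
G(17) = mex{2,1} = 0
G(18) = mex{0,2} = 1
G_B(18) = 1.
Combined Grundy value = 2 ⊕ 1 = 3.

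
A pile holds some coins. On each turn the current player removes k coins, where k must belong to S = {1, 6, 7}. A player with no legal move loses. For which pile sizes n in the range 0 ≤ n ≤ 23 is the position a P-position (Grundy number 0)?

0, 2, 4, 12, 14, 16

n :  0  1  2  3  4  5  6  7  8  9 10 11 12 13 14 15 16 17 18 19 20 21 22 23
G :  0  1  0  1  0  1  2  3  2  3  2  3  0  1  0  1  0  1  2  3  2  3  2  3
P-positions are exactly the n with G(n) = 0.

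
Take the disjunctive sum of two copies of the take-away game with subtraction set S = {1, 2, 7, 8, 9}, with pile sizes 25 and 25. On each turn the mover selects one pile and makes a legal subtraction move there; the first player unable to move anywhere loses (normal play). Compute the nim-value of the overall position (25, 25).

All piles use S = {1, 2, 7, 8, 9}:
G(0) = 0
G(1) = mex{0} = 1
G(2) = mex{1,0} = 2
G(3) = mex{2,1} = 0
G(4) = mex{0,2} = 1
G(5) = mex{1,0} = 2
G(6) = mex{2,1} = 0
G(7) = mex{0,2,0} = 1
G(8) = mex{1,0,1,0} = 2
G(9) = mex{2,1,2,1,0} = 3
G(10) = mex{3,2,0,2,1} = 4
G(11) = mex{4,3,1,0,2} = 5
G(12) = mex{5,4,2,1,0} = 3
G(13) = mex{3,5,0,2,1} = 4
G(14) = mex{4,3,1,0,2} = 5
G(15) = mex{5,4,2,1,0} = 3
G(16) = mex{3,5,3,2,1} = 0
G(17) = mex{0,3,4,3,2} = 1
G(18) = mex{1,0,5,4,3} = 2
G(19) = mex{2,1,3,5,4} = 0
G(20) = mex{0,2,4,3,5} = 1
G(21) = mex{1,0,5,4,3} = 2
G(22) = mex{2,1,3,5,4} = 0
G(23) = mex{0,2,0,3,5} = 1
G(24) = mex{1,0,1,0,3} = 2
G(25) = mex{2,1,2,1,0} = 3
Pile A: G(25) = 3.
Pile B: G(25) = 3.
Combined Grundy value = 3 ⊕ 3 = 0.

0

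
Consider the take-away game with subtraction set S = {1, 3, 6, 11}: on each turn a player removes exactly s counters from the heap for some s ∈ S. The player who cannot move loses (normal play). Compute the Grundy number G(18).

0

n :  0  1  2  3  4  5  6  7  8  9 10 11 12 13 14 15 16 17 18
G :  0  1  0  1  0  1  2  3  2  0  1  3  4  2  0  1  0  1  0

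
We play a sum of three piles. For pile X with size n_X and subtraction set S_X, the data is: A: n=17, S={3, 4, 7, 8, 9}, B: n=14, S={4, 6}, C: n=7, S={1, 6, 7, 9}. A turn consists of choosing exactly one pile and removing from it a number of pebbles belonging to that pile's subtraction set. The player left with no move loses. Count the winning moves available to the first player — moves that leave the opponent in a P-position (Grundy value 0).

3

Pile A, S = {3, 4, 7, 8, 9}:
G(0) = 0
G(1) = mex{} = 0
G(2) = mex{} = 0
G(3) = mex{0} = 1
G(4) = mex{0,0} = 1
G(5) = mex{0,0} = 1
G(6) = mex{1,0} = 2
G(7) = mex{1,1,0} = 2
G(8) = mex{1,1,0,0} = 2
G(9) = mex{2,1,0,0,0} = 3
G(10) = mex{2,2,1,0,0} = 3
G(11) = mex{2,2,1,1,0} = 3
G(12) = mex{3,2,1,1,1} = 0
G(13) = mex{3,3,2,1,1} = 0
G(14) = mex{3,3,2,2,1} = 0
G(15) = mex{0,3,2,2,2} = 1
G(16) = mex{0,0,3,2,2} = 1
G(17) = mex{0,0,3,3,2} = 1
G_A(17) = 1.
Pile B, S = {4, 6}:
n :  0  1  2  3  4  5  6  7  8  9 10 11 12 13 14
G :  0  0  0  0  1  1  1  1  2  2  0  0  0  0  1
G_B(14) = 1.
Pile C, S = {1, 6, 7, 9}:
n : 0 1 2 3 4 5 6 7
G : 0 1 0 1 0 1 2 3
G_C(7) = 3.
Combined Grundy value = 1 ⊕ 1 ⊕ 3 = 3.
A winning move leaves total XOR = 0, i.e. changes one component's Grundy value g to g ⊕ X where X is the current total.
Pile A: need g' = 1⊕3 = 2. Options: 17−3→G=0, 17−4→G=0, 17−7→G=3, 17−8→G=3, 17−9→G=2. Hits: 1.
Pile B: need g' = 1⊕3 = 2. Options: 14−4→G=0, 14−6→G=2. Hits: 1.
Pile C: need g' = 3⊕3 = 0. Options: 7−1→G=2, 7−6→G=1, 7−7→G=0. Hits: 1.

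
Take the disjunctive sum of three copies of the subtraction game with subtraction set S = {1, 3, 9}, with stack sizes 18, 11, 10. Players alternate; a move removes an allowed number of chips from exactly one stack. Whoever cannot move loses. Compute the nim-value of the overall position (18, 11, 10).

1

All stacks use S = {1, 3, 9}:
G(0) = 0
G(1) = mex{0} = 1
G(2) = mex{1} = 0
G(3) = mex{0,0} = 1
G(4) = mex{1,1} = 0
G(5) = mex{0,0} = 1
G(6) = mex{1,1} = 0
G(7) = mex{0,0} = 1
G(8) = mex{1,1} = 0
G(9) = mex{0,0,0} = 1
G(10) = mex{1,1,1} = 0
G(11) = mex{0,0,0} = 1
G(12) = mex{1,1,1} = 0
G(13) = mex{0,0,0} = 1
G(14) = mex{1,1,1} = 0
G(15) = mex{0,0,0} = 1
G(16) = mex{1,1,1} = 0
G(17) = mex{0,0,0} = 1
G(18) = mex{1,1,1} = 0
Stack A: G(18) = 0.
Stack B: G(11) = 1.
Stack C: G(10) = 0.
Combined Grundy value = 0 ⊕ 1 ⊕ 0 = 1.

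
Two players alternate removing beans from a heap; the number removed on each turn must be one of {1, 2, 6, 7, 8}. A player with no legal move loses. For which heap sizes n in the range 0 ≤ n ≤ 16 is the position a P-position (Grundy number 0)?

0, 3, 12, 15

n :  0  1  2  3  4  5  6  7  8  9 10 11 12 13 14 15 16
G :  0  1  2  0  1  2  3  4  5  3  4  5  0  1  2  0  1
P-positions are exactly the n with G(n) = 0.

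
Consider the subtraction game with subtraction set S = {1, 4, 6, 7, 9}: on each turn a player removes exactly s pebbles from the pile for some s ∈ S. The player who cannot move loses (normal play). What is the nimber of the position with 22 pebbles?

n :  0  1  2  3  4  5  6  7  8  9 10 11 12 13 14 15 16 17 18 19 20 21 22
G :  0  1  0  1  2  0  1  2  3  2  0  1  2  0  1  0  1  2  0  1  2  3  2

2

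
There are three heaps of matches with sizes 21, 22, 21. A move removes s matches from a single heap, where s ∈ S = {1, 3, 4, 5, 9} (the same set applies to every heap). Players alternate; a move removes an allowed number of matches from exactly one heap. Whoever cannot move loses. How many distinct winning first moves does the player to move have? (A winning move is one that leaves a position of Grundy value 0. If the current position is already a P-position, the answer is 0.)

3

All heaps use S = {1, 3, 4, 5, 9}:
G(0) = 0
G(1) = mex{0} = 1
G(2) = mex{1} = 0
G(3) = mex{0,0} = 1
G(4) = mex{1,1,0} = 2
G(5) = mex{2,0,1,0} = 3
G(6) = mex{3,1,0,1} = 2
G(7) = mex{2,2,1,0} = 3
G(8) = mex{3,3,2,1} = 0
G(9) = mex{0,2,3,2,0} = 1
G(10) = mex{1,3,2,3,1} = 0
G(11) = mex{0,0,3,2,0} = 1
G(12) = mex{1,1,0,3,1} = 2
G(13) = mex{2,0,1,0,2} = 3
G(14) = mex{3,1,0,1,3} = 2
G(15) = mex{2,2,1,0,2} = 3
G(16) = mex{3,3,2,1,3} = 0
G(17) = mex{0,2,3,2,0} = 1
G(18) = mex{1,3,2,3,1} = 0
G(19) = mex{0,0,3,2,0} = 1
G(20) = mex{1,1,0,3,1} = 2
G(21) = mex{2,0,1,0,2} = 3
G(22) = mex{3,1,0,1,3} = 2
Heap A: G(21) = 3.
Heap B: G(22) = 2.
Heap C: G(21) = 3.
Combined Grundy value = 3 ⊕ 2 ⊕ 3 = 2.
A winning move leaves total XOR = 0, i.e. changes one component's Grundy value g to g ⊕ X where X is the current total.
Heap A: need g' = 3⊕2 = 1. Options: 21−1→G=2, 21−3→G=0, 21−4→G=1, 21−5→G=0, 21−9→G=2. Hits: 1.
Heap B: need g' = 2⊕2 = 0. Options: 22−1→G=3, 22−3→G=1, 22−4→G=0, 22−5→G=1, 22−9→G=3. Hits: 1.
Heap C: need g' = 3⊕2 = 1. Options: 21−1→G=2, 21−3→G=0, 21−4→G=1, 21−5→G=0, 21−9→G=2. Hits: 1.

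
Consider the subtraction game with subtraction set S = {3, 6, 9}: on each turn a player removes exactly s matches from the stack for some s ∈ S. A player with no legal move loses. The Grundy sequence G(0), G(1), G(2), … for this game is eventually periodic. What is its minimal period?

n :  0  1  2  3  4  5  6  7  8  9 10 11 12 13 14 15 16 17 18 19 20 21 22 23 24 25
G :  0  0  0  1  1  1  2  2  2  3  3  3  0  0  0  1  1  1  2  2  2  3  3  3  0  0
G(n+12) = G(n) holds for n = 0,…,8 (a full window of length max(S) = 9), so the sequence is purely periodic with period 12.

12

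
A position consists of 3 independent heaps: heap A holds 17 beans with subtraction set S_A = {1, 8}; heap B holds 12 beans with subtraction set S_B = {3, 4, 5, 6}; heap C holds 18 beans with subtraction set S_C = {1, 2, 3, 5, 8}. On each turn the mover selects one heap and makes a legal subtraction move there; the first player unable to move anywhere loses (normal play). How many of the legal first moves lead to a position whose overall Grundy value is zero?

Heap A, S = {1, 8}:
G(0) = 0
G(1) = mex{0} = 1
G(2) = mex{1} = 0
G(3) = mex{0} = 1
G(4) = mex{1} = 0
G(5) = mex{0} = 1
G(6) = mex{1} = 0
G(7) = mex{0} = 1
G(8) = mex{1,0} = 2
G(9) = mex{2,1} = 0
G(10) = mex{0,0} = 1
G(11) = mex{1,1} = 0
G(12) = mex{0,0} = 1
G(13) = mex{1,1} = 0
G(14) = mex{0,0} = 1
G(15) = mex{1,1} = 0
G(16) = mex{0,2} = 1
G(17) = mex{1,0} = 2
G_A(17) = 2.
Heap B, S = {3, 4, 5, 6}:
n :  0  1  2  3  4  5  6  7  8  9 10 11 12
G :  0  0  0  1  1  1  2  2  2  0  0  0  1
G_B(12) = 1.
Heap C, S = {1, 2, 3, 5, 8}:
n :  0  1  2  3  4  5  6  7  8  9 10 11 12 13 14 15 16 17 18
G :  0  1  2  3  0  1  2  3  4  5  0  1  2  3  0  1  2  3  4
G_C(18) = 4.
Combined Grundy value = 2 ⊕ 1 ⊕ 4 = 7.
A winning move leaves total XOR = 0, i.e. changes one component's Grundy value g to g ⊕ X where X is the current total.
Heap A: need g' = 2⊕7 = 5. Options: 17−1→G=1, 17−8→G=0. Hits: 0.
Heap B: need g' = 1⊕7 = 6. Options: 12−3→G=0, 12−4→G=2, 12−5→G=2, 12−6→G=2. Hits: 0.
Heap C: need g' = 4⊕7 = 3. Options: 18−1→G=3, 18−2→G=2, 18−3→G=1, 18−5→G=3, 18−8→G=0. Hits: 2.

2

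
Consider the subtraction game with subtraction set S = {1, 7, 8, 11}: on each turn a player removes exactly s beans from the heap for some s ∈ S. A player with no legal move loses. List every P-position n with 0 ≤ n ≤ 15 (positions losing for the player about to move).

n :  0  1  2  3  4  5  6  7  8  9 10 11 12 13 14 15
G :  0  1  0  1  0  1  0  1  2  3  2  3  2  3  2  3
P-positions are exactly the n with G(n) = 0.

0, 2, 4, 6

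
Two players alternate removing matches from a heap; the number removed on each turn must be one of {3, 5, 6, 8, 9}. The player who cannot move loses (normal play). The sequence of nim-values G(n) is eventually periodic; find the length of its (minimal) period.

12

n :  0  1  2  3  4  5  6  7  8  9 10 11 12 13 14 15 16 17 18 19 20 21 22 23 24 25
G :  0  0  0  1  1  1  2  2  2  3  3  3  0  0  0  1  1  1  2  2  2  3  3  3  0  0
G(n+12) = G(n) holds for n = 0,…,8 (a full window of length max(S) = 9), so the sequence is purely periodic with period 12.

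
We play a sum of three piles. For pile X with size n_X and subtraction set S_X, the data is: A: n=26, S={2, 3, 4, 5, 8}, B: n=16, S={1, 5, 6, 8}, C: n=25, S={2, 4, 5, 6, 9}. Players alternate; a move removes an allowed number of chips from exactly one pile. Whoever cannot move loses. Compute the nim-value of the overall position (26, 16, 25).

2

Pile A, S = {2, 3, 4, 5, 8}:
n :  0  1  2  3  4  5  6  7  8  9 10 11 12 13 14 15 16 17 18 19 20 21 22 23 24 25 26
G :  0  0  1  1  2  2  3  0  4  1  5  2  3  0  0  1  1  2  2  3  0  4  1  5  2  3  0
G_A(26) = 0.
Pile B, S = {1, 5, 6, 8}:
G(0) = 0
G(1) = mex{0} = 1
G(2) = mex{1} = 0
G(3) = mex{0} = 1
G(4) = mex{1} = 0
G(5) = mex{0,0} = 1
G(6) = mex{1,1,0} = 2
G(7) = mex{2,0,1} = 3
G(8) = mex{3,1,0,0} = 2
G(9) = mex{2,0,1,1} = 3
G(10) = mex{3,1,0,0} = 2
G(11) = mex{2,2,1,1} = 0
G(12) = mex{0,3,2,0} = 1
G(13) = mex{1,2,3,1} = 0
G(14) = mex{0,3,2,2} = 1
G(15) = mex{1,2,3,3} = 0
G(16) = mex{0,0,2,2} = 1
G_B(16) = 1.
Pile C, S = {2, 4, 5, 6, 9}:
G(0) = 0
G(1) = mex{} = 0
G(2) = mex{0} = 1
G(3) = mex{0} = 1
G(4) = mex{1,0} = 2
G(5) = mex{1,0,0} = 2
G(6) = mex{2,1,0,0} = 3
G(7) = mex{2,1,1,0} = 3
G(8) = mex{3,2,1,1} = 0
G(9) = mex{3,2,2,1,0} = 4
G(10) = mex{0,3,2,2,0} = 1
G(11) = mex{4,3,3,2,1} = 0
G(12) = mex{1,0,3,3,1} = 2
G(13) = mex{0,4,0,3,2} = 1
G(14) = mex{2,1,4,0,2} = 3
G(15) = mex{1,0,1,4,3} = 2
G(16) = mex{3,2,0,1,3} = 4
G(17) = mex{2,1,2,0,0} = 3
G(18) = mex{4,3,1,2,4} = 0
G(19) = mex{3,2,3,1,1} = 0
G(20) = mex{0,4,2,3,0} = 1
G(21) = mex{0,3,4,2,2} = 1
G(22) = mex{1,0,3,4,1} = 2
G(23) = mex{1,0,0,3,3} = 2
G(24) = mex{2,1,0,0,2} = 3
G(25) = mex{2,1,1,0,4} = 3
G_C(25) = 3.
Combined Grundy value = 0 ⊕ 1 ⊕ 3 = 2.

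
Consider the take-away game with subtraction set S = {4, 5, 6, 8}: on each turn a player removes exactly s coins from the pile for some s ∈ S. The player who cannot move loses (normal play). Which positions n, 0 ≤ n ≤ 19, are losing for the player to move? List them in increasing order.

n :  0  1  2  3  4  5  6  7  8  9 10 11 12 13 14 15 16 17 18 19
G :  0  0  0  0  1  1  1  1  2  2  2  2  0  0  0  0  1  1  1  1
P-positions are exactly the n with G(n) = 0.

0, 1, 2, 3, 12, 13, 14, 15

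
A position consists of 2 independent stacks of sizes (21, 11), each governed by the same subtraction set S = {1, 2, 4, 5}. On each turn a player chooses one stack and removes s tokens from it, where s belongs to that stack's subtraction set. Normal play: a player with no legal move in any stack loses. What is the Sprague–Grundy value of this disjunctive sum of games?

2

All stacks use S = {1, 2, 4, 5}:
n :  0  1  2  3  4  5  6  7  8  9 10 11 12 13 14 15 16 17 18 19 20 21
G :  0  1  2  0  1  2  0  1  2  0  1  2  0  1  2  0  1  2  0  1  2  0
Stack A: G(21) = 0.
Stack B: G(11) = 2.
Combined Grundy value = 0 ⊕ 2 = 2.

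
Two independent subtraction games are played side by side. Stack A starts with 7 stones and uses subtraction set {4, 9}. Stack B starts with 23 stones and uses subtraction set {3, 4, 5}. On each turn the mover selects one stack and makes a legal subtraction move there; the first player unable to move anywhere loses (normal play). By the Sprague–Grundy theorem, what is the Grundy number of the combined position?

3

Stack A, S = {4, 9}:
n : 0 1 2 3 4 5 6 7
G : 0 0 0 0 1 1 1 1
G_A(7) = 1.
Stack B, S = {3, 4, 5}:
G(0) = 0
G(1) = mex{} = 0
G(2) = mex{} = 0
G(3) = mex{0} = 1
G(4) = mex{0,0} = 1
G(5) = mex{0,0,0} = 1
G(6) = mex{1,0,0} = 2
G(7) = mex{1,1,0} = 2
G(8) = mex{1,1,1} = 0
G(9) = mex{2,1,1} = 0
G(10) = mex{2,2,1} = 0
G(11) = mex{0,2,2} = 1
G(12) = mex{0,0,2} = 1
G(13) = mex{0,0,0} = 1
G(14) = mex{1,0,0} = 2
G(15) = mex{1,1,0} = 2
G(16) = mex{1,1,1} = 0
G(17) = mex{2,1,1} = 0
G(18) = mex{2,2,1} = 0
G(19) = mex{0,2,2} = 1
G(20) = mex{0,0,2} = 1
G(21) = mex{0,0,0} = 1
G(22) = mex{1,0,0} = 2
G(23) = mex{1,1,0} = 2
G_B(23) = 2.
Combined Grundy value = 1 ⊕ 2 = 3.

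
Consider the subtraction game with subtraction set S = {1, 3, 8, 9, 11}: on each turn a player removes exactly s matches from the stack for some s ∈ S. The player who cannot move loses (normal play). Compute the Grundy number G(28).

G(0) = 0
G(1) = mex{0} = 1
G(2) = mex{1} = 0
G(3) = mex{0,0} = 1
G(4) = mex{1,1} = 0
G(5) = mex{0,0} = 1
G(6) = mex{1,1} = 0
G(7) = mex{0,0} = 1
G(8) = mex{1,1,0} = 2
G(9) = mex{2,0,1,0} = 3
G(10) = mex{3,1,0,1} = 2
G(11) = mex{2,2,1,0,0} = 3
G(12) = mex{3,3,0,1,1} = 2
G(13) = mex{2,2,1,0,0} = 3
G(14) = mex{3,3,0,1,1} = 2
G(15) = mex{2,2,1,0,0} = 3
G(16) = mex{3,3,2,1,1} = 0
G(17) = mex{0,2,3,2,0} = 1
G(18) = mex{1,3,2,3,1} = 0
G(19) = mex{0,0,3,2,2} = 1
G(20) = mex{1,1,2,3,3} = 0
G(21) = mex{0,0,3,2,2} = 1
G(22) = mex{1,1,2,3,3} = 0
G(23) = mex{0,0,3,2,2} = 1
G(24) = mex{1,1,0,3,3} = 2
G(25) = mex{2,0,1,0,2} = 3
G(26) = mex{3,1,0,1,3} = 2
G(27) = mex{2,2,1,0,0} = 3
G(28) = mex{3,3,0,1,1} = 2

2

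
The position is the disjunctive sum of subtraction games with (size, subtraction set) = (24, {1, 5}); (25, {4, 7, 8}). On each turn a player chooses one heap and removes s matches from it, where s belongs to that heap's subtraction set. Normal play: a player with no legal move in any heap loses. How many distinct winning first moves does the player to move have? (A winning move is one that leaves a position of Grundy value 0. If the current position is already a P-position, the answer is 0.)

Heap A, S = {1, 5}:
n :  0  1  2  3  4  5  6  7  8  9 10 11 12 13 14 15 16 17 18 19 20 21 22 23 24
G :  0  1  0  1  0  1  0  1  0  1  0  1  0  1  0  1  0  1  0  1  0  1  0  1  0
G_A(24) = 0.
Heap B, S = {4, 7, 8}:
n :  0  1  2  3  4  5  6  7  8  9 10 11 12 13 14 15 16 17 18 19 20 21 22 23 24 25
G :  0  0  0  0  1  1  1  1  2  2  2  2  0  0  0  0  1  1  1  1  2  2  2  2  0  0
G_B(25) = 0.
Combined Grundy value = 0 ⊕ 0 = 0.
A winning move leaves total XOR = 0, i.e. changes one component's Grundy value g to g ⊕ X where X is the current total.
Heap A: target g' = 0⊕0 = 0, but every legal move changes the Grundy value (mex property), so 0 moves.
Heap B: target g' = 0⊕0 = 0, but every legal move changes the Grundy value (mex property), so 0 moves.

0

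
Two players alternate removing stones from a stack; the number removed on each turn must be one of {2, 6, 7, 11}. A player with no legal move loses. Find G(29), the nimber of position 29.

1

n :  0  1  2  3  4  5  6  7  8  9 10 11 12 13 14 15 16 17 18 19 20 21 22 23 24 25 26 27 28 29
G :  0  0  1  1  0  0  1  1  2  0  3  1  2  0  0  1  1  0  0  1  1  2  0  3  1  2  0  0  1  1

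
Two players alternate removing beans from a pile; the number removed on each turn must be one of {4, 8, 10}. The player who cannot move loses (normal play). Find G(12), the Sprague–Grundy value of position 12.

3

n :  0  1  2  3  4  5  6  7  8  9 10 11 12
G :  0  0  0  0  1  1  1  1  2  2  2  2  3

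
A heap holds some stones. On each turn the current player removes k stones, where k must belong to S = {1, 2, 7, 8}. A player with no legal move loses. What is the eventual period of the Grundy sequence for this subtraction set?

G(0) = 0
G(1) = mex{0} = 1
G(2) = mex{1,0} = 2
G(3) = mex{2,1} = 0
G(4) = mex{0,2} = 1
G(5) = mex{1,0} = 2
G(6) = mex{2,1} = 0
G(7) = mex{0,2,0} = 1
G(8) = mex{1,0,1,0} = 2
G(9) = mex{2,1,2,1} = 0
G(10) = mex{0,2,0,2} = 1
G(11) = mex{1,0,1,0} = 2
G(12) = mex{2,1,2,1} = 0
G(13) = mex{0,2,0,2} = 1
G(14) = mex{1,0,1,0} = 2
G(n+3) = G(n) holds for n = 0,…,7 (a full window of length max(S) = 8), so the sequence is purely periodic with period 3.

3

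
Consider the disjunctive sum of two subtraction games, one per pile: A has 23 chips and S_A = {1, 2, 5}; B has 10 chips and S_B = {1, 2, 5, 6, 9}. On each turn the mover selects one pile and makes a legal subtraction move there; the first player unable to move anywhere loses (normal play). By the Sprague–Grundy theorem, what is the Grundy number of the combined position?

Pile A, S = {1, 2, 5}:
n :  0  1  2  3  4  5  6  7  8  9 10 11 12 13 14 15 16 17 18 19 20 21 22 23
G :  0  1  2  0  1  2  0  1  2  0  1  2  0  1  2  0  1  2  0  1  2  0  1  2
G_A(23) = 2.
Pile B, S = {1, 2, 5, 6, 9}:
G(0) = 0
G(1) = mex{0} = 1
G(2) = mex{1,0} = 2
G(3) = mex{2,1} = 0
G(4) = mex{0,2} = 1
G(5) = mex{1,0,0} = 2
G(6) = mex{2,1,1,0} = 3
G(7) = mex{3,2,2,1} = 0
G(8) = mex{0,3,0,2} = 1
G(9) = mex{1,0,1,0,0} = 2
G(10) = mex{2,1,2,1,1} = 0
G_B(10) = 0.
Combined Grundy value = 2 ⊕ 0 = 2.

2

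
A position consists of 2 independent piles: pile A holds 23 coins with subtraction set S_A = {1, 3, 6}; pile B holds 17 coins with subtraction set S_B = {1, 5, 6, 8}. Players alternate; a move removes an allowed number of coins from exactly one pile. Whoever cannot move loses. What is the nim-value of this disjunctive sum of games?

3

Pile A, S = {1, 3, 6}:
G(0) = 0
G(1) = mex{0} = 1
G(2) = mex{1} = 0
G(3) = mex{0,0} = 1
G(4) = mex{1,1} = 0
G(5) = mex{0,0} = 1
G(6) = mex{1,1,0} = 2
G(7) = mex{2,0,1} = 3
G(8) = mex{3,1,0} = 2
G(9) = mex{2,2,1} = 0
G(10) = mex{0,3,0} = 1
G(11) = mex{1,2,1} = 0
G(12) = mex{0,0,2} = 1
G(13) = mex{1,1,3} = 0
G(14) = mex{0,0,2} = 1
G(15) = mex{1,1,0} = 2
G(16) = mex{2,0,1} = 3
G(17) = mex{3,1,0} = 2
G(18) = mex{2,2,1} = 0
G(19) = mex{0,3,0} = 1
G(20) = mex{1,2,1} = 0
G(21) = mex{0,0,2} = 1
G(22) = mex{1,1,3} = 0
G(23) = mex{0,0,2} = 1
G_A(23) = 1.
Pile B, S = {1, 5, 6, 8}:
G(0) = 0
G(1) = mex{0} = 1
G(2) = mex{1} = 0
G(3) = mex{0} = 1
G(4) = mex{1} = 0
G(5) = mex{0,0} = 1
G(6) = mex{1,1,0} = 2
G(7) = mex{2,0,1} = 3
G(8) = mex{3,1,0,0} = 2
G(9) = mex{2,0,1,1} = 3
G(10) = mex{3,1,0,0} = 2
G(11) = mex{2,2,1,1} = 0
G(12) = mex{0,3,2,0} = 1
G(13) = mex{1,2,3,1} = 0
G(14) = mex{0,3,2,2} = 1
G(15) = mex{1,2,3,3} = 0
G(16) = mex{0,0,2,2} = 1
G(17) = mex{1,1,0,3} = 2
G_B(17) = 2.
Combined Grundy value = 1 ⊕ 2 = 3.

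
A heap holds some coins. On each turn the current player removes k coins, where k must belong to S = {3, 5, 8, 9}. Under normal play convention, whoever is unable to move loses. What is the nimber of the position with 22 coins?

3

G(0) = 0
G(1) = mex{} = 0
G(2) = mex{} = 0
G(3) = mex{0} = 1
G(4) = mex{0} = 1
G(5) = mex{0,0} = 1
G(6) = mex{1,0} = 2
G(7) = mex{1,0} = 2
G(8) = mex{1,1,0} = 2
G(9) = mex{2,1,0,0} = 3
G(10) = mex{2,1,0,0} = 3
G(11) = mex{2,2,1,0} = 3
G(12) = mex{3,2,1,1} = 0
G(13) = mex{3,2,1,1} = 0
G(14) = mex{3,3,2,1} = 0
G(15) = mex{0,3,2,2} = 1
G(16) = mex{0,3,2,2} = 1
G(17) = mex{0,0,3,2} = 1
G(18) = mex{1,0,3,3} = 2
G(19) = mex{1,0,3,3} = 2
G(20) = mex{1,1,0,3} = 2
G(21) = mex{2,1,0,0} = 3
G(22) = mex{2,1,0,0} = 3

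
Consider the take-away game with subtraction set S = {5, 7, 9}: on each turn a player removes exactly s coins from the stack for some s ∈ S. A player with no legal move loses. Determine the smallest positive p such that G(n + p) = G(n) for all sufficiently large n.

n :  0  1  2  3  4  5  6  7  8  9 10 11 12 13 14 15 16 17 18 19 20 21 22 23 24 25 26 27 28 29
G :  0  0  0  0  0  1  1  1  1  1  2  2  2  2  0  0  0  0  0  1  1  1  1  1  2  2  2  2  0  0
G(n+14) = G(n) holds for n = 0,…,8 (a full window of length max(S) = 9), so the sequence is purely periodic with period 14.

14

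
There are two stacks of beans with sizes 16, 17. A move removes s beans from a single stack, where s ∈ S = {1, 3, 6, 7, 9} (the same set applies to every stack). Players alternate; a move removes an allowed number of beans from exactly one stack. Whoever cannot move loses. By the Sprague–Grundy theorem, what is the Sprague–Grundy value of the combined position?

All stacks use S = {1, 3, 6, 7, 9}:
n :  0  1  2  3  4  5  6  7  8  9 10 11 12 13 14 15 16 17
G :  0  1  0  1  0  1  2  3  2  3  2  3  0  1  0  1  0  1
Stack A: G(16) = 0.
Stack B: G(17) = 1.
Combined Grundy value = 0 ⊕ 1 = 1.

1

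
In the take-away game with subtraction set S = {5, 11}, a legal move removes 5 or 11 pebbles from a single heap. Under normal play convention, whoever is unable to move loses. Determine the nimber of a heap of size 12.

2

G(0) = 0
G(1) = mex{} = 0
G(2) = mex{} = 0
G(3) = mex{} = 0
G(4) = mex{} = 0
G(5) = mex{0} = 1
G(6) = mex{0} = 1
G(7) = mex{0} = 1
G(8) = mex{0} = 1
G(9) = mex{0} = 1
G(10) = mex{1} = 0
G(11) = mex{1,0} = 2
G(12) = mex{1,0} = 2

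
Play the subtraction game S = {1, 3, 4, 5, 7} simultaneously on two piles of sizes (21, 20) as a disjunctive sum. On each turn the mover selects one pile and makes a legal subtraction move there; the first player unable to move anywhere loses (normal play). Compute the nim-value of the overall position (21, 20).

1

All piles use S = {1, 3, 4, 5, 7}:
n :  0  1  2  3  4  5  6  7  8  9 10 11 12 13 14 15 16 17 18 19 20 21
G :  0  1  0  1  2  3  2  3  0  1  0  1  2  3  2  3  0  1  0  1  2  3
Pile A: G(21) = 3.
Pile B: G(20) = 2.
Combined Grundy value = 3 ⊕ 2 = 1.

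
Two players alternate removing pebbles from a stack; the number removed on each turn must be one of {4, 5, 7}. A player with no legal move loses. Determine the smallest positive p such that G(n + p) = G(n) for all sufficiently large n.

n :  0  1  2  3  4  5  6  7  8  9 10 11 12 13 14 15 16 17 18 19 20 21 22 23
G :  0  0  0  0  1  1  1  1  2  2  2  0  0  0  0  1  1  1  1  2  2  2  0  0
G(n+11) = G(n) holds for n = 0,…,6 (a full window of length max(S) = 7), so the sequence is purely periodic with period 11.

11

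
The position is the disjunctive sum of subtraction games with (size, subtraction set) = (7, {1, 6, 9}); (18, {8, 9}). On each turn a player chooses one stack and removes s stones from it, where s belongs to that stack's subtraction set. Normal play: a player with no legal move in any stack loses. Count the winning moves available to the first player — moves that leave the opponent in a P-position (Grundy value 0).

Stack A, S = {1, 6, 9}:
G(0) = 0
G(1) = mex{0} = 1
G(2) = mex{1} = 0
G(3) = mex{0} = 1
G(4) = mex{1} = 0
G(5) = mex{0} = 1
G(6) = mex{1,0} = 2
G(7) = mex{2,1} = 0
G_A(7) = 0.
Stack B, S = {8, 9}:
n :  0  1  2  3  4  5  6  7  8  9 10 11 12 13 14 15 16 17 18
G :  0  0  0  0  0  0  0  0  1  1  1  1  1  1  1  1  2  0  0
G_B(18) = 0.
Combined Grundy value = 0 ⊕ 0 = 0.
A winning move leaves total XOR = 0, i.e. changes one component's Grundy value g to g ⊕ X where X is the current total.
Stack A: target g' = 0⊕0 = 0, but every legal move changes the Grundy value (mex property), so 0 moves.
Stack B: target g' = 0⊕0 = 0, but every legal move changes the Grundy value (mex property), so 0 moves.

0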